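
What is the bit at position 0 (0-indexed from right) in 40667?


0b1001111011011011, position 0 = 1

1


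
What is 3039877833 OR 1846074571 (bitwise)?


0b10110101001100001101101011001001 | 0b1101110000010001101110011001011 = 0b11111111001110001101111011001011 = 4281917131

4281917131


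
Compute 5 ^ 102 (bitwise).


0b101 ^ 0b1100110 = 0b1100011 = 99

99


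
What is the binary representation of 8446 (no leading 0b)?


8446 = 10000011111110 in binary

10000011111110


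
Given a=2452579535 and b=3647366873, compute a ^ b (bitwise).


2452579535 ^ 3647366873 = 1263075862

1263075862


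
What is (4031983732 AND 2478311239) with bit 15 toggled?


Step 1: 4031983732 & 2478311239 = 2416967748
Step 2: 2416967748 ^ (1 << 15) = 2416967748 ^ 32768 = 2417000516

2417000516


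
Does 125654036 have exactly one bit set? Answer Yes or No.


0b111011111010101010000010100. Multiple bits set => No

No


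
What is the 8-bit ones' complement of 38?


38 ^ 255 = 217

217


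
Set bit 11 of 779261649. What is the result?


779261649 | (1 << 11) = 779261649 | 2048 = 779263697

779263697


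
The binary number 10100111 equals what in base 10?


10100111 in decimal = 167

167


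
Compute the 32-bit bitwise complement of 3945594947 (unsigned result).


~0b11101011001011010000000001000011 = 0b10100110100101111111110111100 = 349372348 (32-bit unsigned)

349372348


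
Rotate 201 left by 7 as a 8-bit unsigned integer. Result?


Rotate 0b11001001 left by 7 (8-bit) = 0b11100100 = 228

228


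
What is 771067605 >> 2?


0b101101111101011000111011010101 >> 2 = 0b1011011111010110001110110101 = 192766901

192766901


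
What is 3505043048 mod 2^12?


3505043048 & 4095 = 1640

1640


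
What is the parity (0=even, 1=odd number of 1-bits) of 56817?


0b1101110111110001 has 11 ones => parity 1

1


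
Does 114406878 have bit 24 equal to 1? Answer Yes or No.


0b110110100011011010111011110, bit 24 = 0. No

No


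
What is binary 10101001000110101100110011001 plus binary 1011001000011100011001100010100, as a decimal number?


10101001000110101100110011001 + 1011001000011100011001100010100 = 1101110001100011000110010101101 = 1848741037

1848741037


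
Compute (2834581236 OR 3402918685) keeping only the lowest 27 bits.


Step 1: 2834581236 | 3402918685 = 3941887997
Step 2: 3941887997 & 134217727 = 49573885

49573885


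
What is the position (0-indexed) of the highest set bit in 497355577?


0b11101101001010000101100111001. Highest set bit at position 28

28


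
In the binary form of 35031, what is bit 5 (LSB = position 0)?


0b1000100011010111, position 5 = 0

0


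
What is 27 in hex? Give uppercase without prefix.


27 = 1B hex

1B


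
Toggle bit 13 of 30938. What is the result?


30938 ^ (1 << 13) = 30938 ^ 8192 = 22746

22746


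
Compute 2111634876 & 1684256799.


0b1111101110111001111110110111100 & 0b1100100011000111011100000011111 = 0b1100100010000001011100000011100 = 1681963036

1681963036


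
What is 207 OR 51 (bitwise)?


0b11001111 | 0b110011 = 0b11111111 = 255

255


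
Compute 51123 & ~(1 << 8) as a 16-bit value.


51123 & ~(1 << 8) = 50867

50867


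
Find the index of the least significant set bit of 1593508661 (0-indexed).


0b1011110111110110000001100110101. Lowest set bit at position 0

0


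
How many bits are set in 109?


0b1101101 has 5 set bits

5


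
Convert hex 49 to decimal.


49 hex = 73 decimal

73


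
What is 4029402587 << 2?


0b11110000001010111100110111011011 << 2 = 0b1111000000101011110011011101101100 = 16117610348

16117610348


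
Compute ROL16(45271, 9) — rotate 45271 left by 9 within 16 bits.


Rotate 0b1011000011010111 left by 9 (16-bit) = 0b1010111101100001 = 44897

44897


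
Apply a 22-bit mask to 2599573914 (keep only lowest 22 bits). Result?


2599573914 & 4194303 = 3299738

3299738


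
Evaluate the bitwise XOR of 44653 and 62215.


0b1010111001101101 ^ 0b1111001100000111 = 0b101110101101010 = 23914

23914


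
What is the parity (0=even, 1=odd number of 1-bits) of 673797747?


0b101000001010010101011001110011 has 14 ones => parity 0

0


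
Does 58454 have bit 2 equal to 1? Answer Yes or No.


0b1110010001010110, bit 2 = 1. Yes

Yes


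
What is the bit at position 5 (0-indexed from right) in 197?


0b11000101, position 5 = 0

0


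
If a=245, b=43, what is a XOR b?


245 ^ 43 = 222

222


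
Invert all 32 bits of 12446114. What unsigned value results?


12446114 ^ 4294967295 = 4282521181

4282521181


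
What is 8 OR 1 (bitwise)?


0b1000 | 0b1 = 0b1001 = 9

9


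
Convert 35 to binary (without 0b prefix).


35 = 100011 in binary

100011


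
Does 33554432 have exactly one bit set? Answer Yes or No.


0b10000000000000000000000000. Only one bit set => Yes

Yes


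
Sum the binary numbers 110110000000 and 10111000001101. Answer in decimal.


110110000000 + 10111000001101 = 11101110001101 = 15245

15245


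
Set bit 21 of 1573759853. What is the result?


1573759853 | (1 << 21) = 1573759853 | 2097152 = 1575857005

1575857005


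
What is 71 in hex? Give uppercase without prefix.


71 = 47 hex

47


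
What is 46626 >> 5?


0b1011011000100010 >> 5 = 0b10110110001 = 1457

1457


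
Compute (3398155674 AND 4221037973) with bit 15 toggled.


Step 1: 3398155674 & 4221037973 = 3397627280
Step 2: 3397627280 ^ (1 << 15) = 3397627280 ^ 32768 = 3397594512

3397594512


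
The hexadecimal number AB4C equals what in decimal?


AB4C hex = 43852 decimal

43852


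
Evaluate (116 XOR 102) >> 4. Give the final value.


Step 1: 116 ^ 102 = 18
Step 2: 18 >> 4 = 1

1


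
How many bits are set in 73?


0b1001001 has 3 set bits

3


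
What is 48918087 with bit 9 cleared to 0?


48918087 & ~(1 << 9) = 48917575

48917575


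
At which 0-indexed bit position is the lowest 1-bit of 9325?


0b10010001101101. Lowest set bit at position 0

0


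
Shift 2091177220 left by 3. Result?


0b1111100101001001101010100000100 << 3 = 0b1111100101001001101010100000100000 = 16729417760

16729417760


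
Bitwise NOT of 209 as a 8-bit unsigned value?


~0b11010001 = 0b101110 = 46 (8-bit unsigned)

46


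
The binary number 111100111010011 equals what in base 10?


111100111010011 in decimal = 31187

31187


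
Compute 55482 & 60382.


0b1101100010111010 & 0b1110101111011110 = 0b1100100010011010 = 51354

51354


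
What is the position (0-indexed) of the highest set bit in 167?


0b10100111. Highest set bit at position 7

7


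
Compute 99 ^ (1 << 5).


99 ^ (1 << 5) = 99 ^ 32 = 67

67


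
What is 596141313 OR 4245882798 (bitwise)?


0b100011100010000110010100000001 | 0b11111101000100110000011110101110 = 0b11111111100110110110011110101111 = 4288374703

4288374703


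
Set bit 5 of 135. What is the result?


135 | (1 << 5) = 135 | 32 = 167

167


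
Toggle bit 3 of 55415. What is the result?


55415 ^ (1 << 3) = 55415 ^ 8 = 55423

55423


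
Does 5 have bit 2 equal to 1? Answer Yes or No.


0b101, bit 2 = 1. Yes

Yes


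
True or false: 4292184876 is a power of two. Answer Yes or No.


0b11111111110101011000101100101100. Multiple bits set => No

No


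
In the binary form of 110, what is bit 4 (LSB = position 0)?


0b1101110, position 4 = 0

0


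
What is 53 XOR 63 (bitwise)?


0b110101 ^ 0b111111 = 0b1010 = 10

10


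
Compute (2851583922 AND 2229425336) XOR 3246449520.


Step 1: 2851583922 & 2229425336 = 2162300080
Step 2: 2162300080 ^ 3246449520 = 1097004992

1097004992


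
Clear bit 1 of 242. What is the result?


242 & ~(1 << 1) = 240

240


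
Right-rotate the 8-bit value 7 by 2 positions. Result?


Rotate 0b111 right by 2 (8-bit) = 0b11000001 = 193

193


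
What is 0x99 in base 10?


99 hex = 153 decimal

153


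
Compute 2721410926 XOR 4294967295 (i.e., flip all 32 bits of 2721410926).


2721410926 ^ 4294967295 = 1573556369

1573556369


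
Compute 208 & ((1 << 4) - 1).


208 & 15 = 0

0


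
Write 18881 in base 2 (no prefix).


18881 = 100100111000001 in binary

100100111000001


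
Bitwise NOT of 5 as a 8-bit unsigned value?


~0b101 = 0b11111010 = 250 (8-bit unsigned)

250


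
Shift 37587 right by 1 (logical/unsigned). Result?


0b1001001011010011 >> 1 = 0b100100101101001 = 18793

18793


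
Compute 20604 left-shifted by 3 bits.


0b101000001111100 << 3 = 0b101000001111100000 = 164832

164832


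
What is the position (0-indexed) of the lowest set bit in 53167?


0b1100111110101111. Lowest set bit at position 0

0


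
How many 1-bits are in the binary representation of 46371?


0b1011010100100011 has 8 set bits

8


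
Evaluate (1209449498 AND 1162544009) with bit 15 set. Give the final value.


Step 1: 1209449498 & 1162544009 = 1073872904
Step 2: 1073872904 | (1 << 15) = 1073872904 | 32768 = 1073905672

1073905672


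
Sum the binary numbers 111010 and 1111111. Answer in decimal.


111010 + 1111111 = 10111001 = 185

185


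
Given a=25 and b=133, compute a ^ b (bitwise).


25 ^ 133 = 156

156


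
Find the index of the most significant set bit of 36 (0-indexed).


0b100100. Highest set bit at position 5

5


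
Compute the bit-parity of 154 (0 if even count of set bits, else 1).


0b10011010 has 4 ones => parity 0

0


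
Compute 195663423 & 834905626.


0b1011101010011001011000111111 & 0b110001110000111010011000011010 = 0b1100000011000011000011010 = 25265690

25265690


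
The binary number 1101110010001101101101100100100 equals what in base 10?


1101110010001101101101100100100 in decimal = 1850137380

1850137380


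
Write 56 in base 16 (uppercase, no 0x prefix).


56 = 38 hex

38


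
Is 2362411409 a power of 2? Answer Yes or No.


0b10001100110011111000100110010001. Multiple bits set => No

No


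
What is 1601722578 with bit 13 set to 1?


1601722578 | (1 << 13) = 1601722578 | 8192 = 1601730770

1601730770


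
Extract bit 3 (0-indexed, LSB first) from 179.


0b10110011, position 3 = 0

0


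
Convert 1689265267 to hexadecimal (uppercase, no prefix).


1689265267 = 64B02473 hex

64B02473


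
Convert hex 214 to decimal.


214 hex = 532 decimal

532


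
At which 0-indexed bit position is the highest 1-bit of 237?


0b11101101. Highest set bit at position 7

7


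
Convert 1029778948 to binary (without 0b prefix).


1029778948 = 111101011000010010111000000100 in binary

111101011000010010111000000100


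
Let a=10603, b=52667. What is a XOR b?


10603 ^ 52667 = 58576

58576


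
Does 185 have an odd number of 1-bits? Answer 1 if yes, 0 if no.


0b10111001 has 5 ones => parity 1

1


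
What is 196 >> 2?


0b11000100 >> 2 = 0b110001 = 49

49


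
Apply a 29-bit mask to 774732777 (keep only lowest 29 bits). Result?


774732777 & 536870911 = 237861865

237861865


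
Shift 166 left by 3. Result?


0b10100110 << 3 = 0b10100110000 = 1328

1328


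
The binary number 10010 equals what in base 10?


10010 in decimal = 18

18


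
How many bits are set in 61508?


0b1111000001000100 has 6 set bits

6


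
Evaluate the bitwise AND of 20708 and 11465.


0b101000011100100 & 0b10110011001001 = 0b11000000 = 192

192


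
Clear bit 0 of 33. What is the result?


33 & ~(1 << 0) = 32

32


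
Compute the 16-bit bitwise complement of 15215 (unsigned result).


~0b11101101101111 = 0b1100010010010000 = 50320 (16-bit unsigned)

50320


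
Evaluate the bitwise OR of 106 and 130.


0b1101010 | 0b10000010 = 0b11101010 = 234

234


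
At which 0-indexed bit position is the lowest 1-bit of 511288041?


0b11110011110011010001011101001. Lowest set bit at position 0

0


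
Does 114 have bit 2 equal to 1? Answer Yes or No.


0b1110010, bit 2 = 0. No

No


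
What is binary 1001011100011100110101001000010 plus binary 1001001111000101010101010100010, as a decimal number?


1001011100011100110101001000010 + 1001001111000101010101010100010 = 10010101011100010001010011100100 = 2507216100

2507216100


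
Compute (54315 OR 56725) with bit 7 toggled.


Step 1: 54315 | 56725 = 56767
Step 2: 56767 ^ (1 << 7) = 56767 ^ 128 = 56639

56639


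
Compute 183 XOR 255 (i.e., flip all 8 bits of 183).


183 ^ 255 = 72

72


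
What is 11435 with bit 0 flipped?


11435 ^ (1 << 0) = 11435 ^ 1 = 11434

11434


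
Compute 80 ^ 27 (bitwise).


0b1010000 ^ 0b11011 = 0b1001011 = 75

75


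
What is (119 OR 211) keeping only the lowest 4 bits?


Step 1: 119 | 211 = 247
Step 2: 247 & 15 = 7

7


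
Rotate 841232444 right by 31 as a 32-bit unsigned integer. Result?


Rotate 0b110010001001000011000000111100 right by 31 (32-bit) = 0b1100100010010000110000001111000 = 1682464888

1682464888


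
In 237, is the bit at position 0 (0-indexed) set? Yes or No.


0b11101101, bit 0 = 1. Yes

Yes


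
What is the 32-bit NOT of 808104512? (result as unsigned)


~0b110000001010101011001001000000 = 0b11001111110101010100110110111111 = 3486862783 (32-bit unsigned)

3486862783


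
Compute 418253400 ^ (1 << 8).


418253400 ^ (1 << 8) = 418253400 ^ 256 = 418253656

418253656


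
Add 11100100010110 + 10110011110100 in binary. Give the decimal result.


11100100010110 + 10110011110100 = 110011000001010 = 26122

26122


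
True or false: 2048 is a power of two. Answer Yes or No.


0b100000000000. Only one bit set => Yes

Yes


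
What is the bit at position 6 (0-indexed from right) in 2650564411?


0b10011101111111000110011100111011, position 6 = 0

0


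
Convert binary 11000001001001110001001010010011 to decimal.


11000001001001110001001010010011 in decimal = 3240563347

3240563347


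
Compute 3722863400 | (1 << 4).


3722863400 | (1 << 4) = 3722863400 | 16 = 3722863416

3722863416


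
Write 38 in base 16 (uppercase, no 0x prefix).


38 = 26 hex

26


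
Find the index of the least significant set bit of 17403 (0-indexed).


0b100001111111011. Lowest set bit at position 0

0


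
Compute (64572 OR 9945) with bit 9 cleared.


Step 1: 64572 | 9945 = 65277
Step 2: 65277 & ~(1 << 9) = 64765

64765


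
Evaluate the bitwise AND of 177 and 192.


0b10110001 & 0b11000000 = 0b10000000 = 128

128


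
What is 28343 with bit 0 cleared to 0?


28343 & ~(1 << 0) = 28342

28342


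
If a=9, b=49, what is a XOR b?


9 ^ 49 = 56

56


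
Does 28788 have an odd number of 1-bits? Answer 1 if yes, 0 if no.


0b111000001110100 has 7 ones => parity 1

1


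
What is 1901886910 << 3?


0b1110001010111000111110110111110 << 3 = 0b1110001010111000111110110111110000 = 15215095280

15215095280


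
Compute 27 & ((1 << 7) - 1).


27 & 127 = 27

27


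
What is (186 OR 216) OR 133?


Step 1: 186 | 216 = 250
Step 2: 250 | 133 = 255

255


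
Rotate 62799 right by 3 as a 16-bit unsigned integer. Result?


Rotate 0b1111010101001111 right by 3 (16-bit) = 0b1111111010101001 = 65193

65193


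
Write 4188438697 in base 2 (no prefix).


4188438697 = 11111001101001101000000010101001 in binary

11111001101001101000000010101001


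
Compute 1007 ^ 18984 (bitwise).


0b1111101111 ^ 0b100101000101000 = 0b100100111000111 = 18887

18887


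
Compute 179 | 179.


0b10110011 | 0b10110011 = 0b10110011 = 179

179


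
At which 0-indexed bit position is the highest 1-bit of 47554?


0b1011100111000010. Highest set bit at position 15

15


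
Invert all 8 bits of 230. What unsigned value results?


230 ^ 255 = 25

25


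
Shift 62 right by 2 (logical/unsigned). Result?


0b111110 >> 2 = 0b1111 = 15

15


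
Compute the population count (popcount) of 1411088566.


0b1010100000110111000000010110110 has 13 set bits

13


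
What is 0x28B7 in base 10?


28B7 hex = 10423 decimal

10423


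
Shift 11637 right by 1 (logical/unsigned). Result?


0b10110101110101 >> 1 = 0b1011010111010 = 5818

5818


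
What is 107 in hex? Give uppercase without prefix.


107 = 6B hex

6B


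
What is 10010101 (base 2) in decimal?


10010101 in decimal = 149

149


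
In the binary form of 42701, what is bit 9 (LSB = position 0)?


0b1010011011001101, position 9 = 1

1


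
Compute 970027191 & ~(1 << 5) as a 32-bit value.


970027191 & ~(1 << 5) = 970027159

970027159


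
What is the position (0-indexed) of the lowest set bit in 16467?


0b100000001010011. Lowest set bit at position 0

0


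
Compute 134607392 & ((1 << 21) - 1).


134607392 & 2097151 = 389664

389664


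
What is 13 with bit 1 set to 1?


13 | (1 << 1) = 13 | 2 = 15

15


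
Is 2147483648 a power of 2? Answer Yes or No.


0b10000000000000000000000000000000. Only one bit set => Yes

Yes


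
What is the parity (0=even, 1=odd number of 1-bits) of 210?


0b11010010 has 4 ones => parity 0

0


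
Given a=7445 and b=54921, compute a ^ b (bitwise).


7445 ^ 54921 = 52124

52124


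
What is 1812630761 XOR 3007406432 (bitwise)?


0b1101100000010101000110011101001 ^ 0b10110011010000010110000101100000 = 0b11011111010010111110110110001001 = 3746295177

3746295177


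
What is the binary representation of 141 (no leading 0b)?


141 = 10001101 in binary

10001101


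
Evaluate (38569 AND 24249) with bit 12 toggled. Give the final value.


Step 1: 38569 & 24249 = 5801
Step 2: 5801 ^ (1 << 12) = 5801 ^ 4096 = 1705

1705


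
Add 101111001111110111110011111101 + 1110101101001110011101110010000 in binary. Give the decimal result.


101111001111110111110011111101 + 1110101101001110011101110010000 = 10100100111001101011100010001101 = 2766583949

2766583949


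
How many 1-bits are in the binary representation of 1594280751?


0b1011111000001101100101100101111 has 18 set bits

18


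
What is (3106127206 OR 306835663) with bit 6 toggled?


Step 1: 3106127206 | 306835663 = 3144416751
Step 2: 3144416751 ^ (1 << 6) = 3144416751 ^ 64 = 3144416687

3144416687


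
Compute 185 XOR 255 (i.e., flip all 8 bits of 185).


185 ^ 255 = 70

70


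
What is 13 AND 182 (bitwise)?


0b1101 & 0b10110110 = 0b100 = 4

4


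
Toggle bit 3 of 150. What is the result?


150 ^ (1 << 3) = 150 ^ 8 = 158

158


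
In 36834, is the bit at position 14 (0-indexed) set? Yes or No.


0b1000111111100010, bit 14 = 0. No

No


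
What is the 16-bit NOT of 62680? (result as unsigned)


~0b1111010011011000 = 0b101100100111 = 2855 (16-bit unsigned)

2855


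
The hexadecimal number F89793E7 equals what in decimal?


F89793E7 hex = 4170683367 decimal

4170683367


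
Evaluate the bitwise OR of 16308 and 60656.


0b11111110110100 | 0b1110110011110000 = 0b1111111111110100 = 65524

65524


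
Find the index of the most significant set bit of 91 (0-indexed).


0b1011011. Highest set bit at position 6

6


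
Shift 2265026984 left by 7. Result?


0b10000111000000011001000110101000 << 7 = 0b100001110000000110010001101010000000000 = 289923453952

289923453952


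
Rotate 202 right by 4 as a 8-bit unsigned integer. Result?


Rotate 0b11001010 right by 4 (8-bit) = 0b10101100 = 172

172


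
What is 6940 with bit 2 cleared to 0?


6940 & ~(1 << 2) = 6936

6936


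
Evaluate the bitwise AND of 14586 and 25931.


0b11100011111010 & 0b110010101001011 = 0b10000001001010 = 8266

8266


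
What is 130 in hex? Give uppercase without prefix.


130 = 82 hex

82


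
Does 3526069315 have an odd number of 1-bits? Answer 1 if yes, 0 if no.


0b11010010001010111000110001000011 has 14 ones => parity 0

0


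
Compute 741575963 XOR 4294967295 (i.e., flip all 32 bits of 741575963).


741575963 ^ 4294967295 = 3553391332

3553391332


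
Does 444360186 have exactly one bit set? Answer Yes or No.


0b11010011111000110010111111010. Multiple bits set => No

No


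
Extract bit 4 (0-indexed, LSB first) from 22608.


0b101100001010000, position 4 = 1

1


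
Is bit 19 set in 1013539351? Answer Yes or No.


0b111100011010010110001000010111, bit 19 = 1. Yes

Yes


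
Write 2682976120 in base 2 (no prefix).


2682976120 = 10011111111010101111011101111000 in binary

10011111111010101111011101111000


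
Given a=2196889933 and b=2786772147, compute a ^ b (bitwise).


2196889933 ^ 2786772147 = 619390462

619390462


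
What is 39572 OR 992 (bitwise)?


0b1001101010010100 | 0b1111100000 = 0b1001101111110100 = 39924

39924


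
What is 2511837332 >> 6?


0b10010101101101111001100010010100 >> 6 = 0b10010101101101111001100010 = 39247458

39247458


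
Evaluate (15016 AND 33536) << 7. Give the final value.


Step 1: 15016 & 33536 = 512
Step 2: 512 << 7 = 65536

65536


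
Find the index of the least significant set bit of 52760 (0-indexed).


0b1100111000011000. Lowest set bit at position 3

3


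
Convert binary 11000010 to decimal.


11000010 in decimal = 194

194


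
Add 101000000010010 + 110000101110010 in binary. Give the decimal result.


101000000010010 + 110000101110010 = 1011000110000100 = 45444

45444


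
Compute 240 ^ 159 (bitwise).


0b11110000 ^ 0b10011111 = 0b1101111 = 111

111


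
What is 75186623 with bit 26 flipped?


75186623 ^ (1 << 26) = 75186623 ^ 67108864 = 8077759

8077759


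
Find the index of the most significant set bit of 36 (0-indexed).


0b100100. Highest set bit at position 5

5


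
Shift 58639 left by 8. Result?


0b1110010100001111 << 8 = 0b111001010000111100000000 = 15011584

15011584


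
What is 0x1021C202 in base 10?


1021C202 hex = 270647810 decimal

270647810


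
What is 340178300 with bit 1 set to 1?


340178300 | (1 << 1) = 340178300 | 2 = 340178302

340178302


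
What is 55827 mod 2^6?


55827 & 63 = 19

19


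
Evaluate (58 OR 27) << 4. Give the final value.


Step 1: 58 | 27 = 59
Step 2: 59 << 4 = 944

944


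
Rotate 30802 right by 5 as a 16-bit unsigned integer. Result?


Rotate 0b111100001010010 right by 5 (16-bit) = 0b1001001111000010 = 37826

37826


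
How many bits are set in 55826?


0b1101101000010010 has 7 set bits

7


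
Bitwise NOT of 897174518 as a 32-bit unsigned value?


~0b110101011110011100101111110110 = 0b11001010100001100011010000001001 = 3397792777 (32-bit unsigned)

3397792777


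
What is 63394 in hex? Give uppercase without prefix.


63394 = F7A2 hex

F7A2


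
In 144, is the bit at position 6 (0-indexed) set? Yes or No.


0b10010000, bit 6 = 0. No

No


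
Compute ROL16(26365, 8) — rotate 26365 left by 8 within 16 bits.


Rotate 0b110011011111101 left by 8 (16-bit) = 0b1111110101100110 = 64870

64870


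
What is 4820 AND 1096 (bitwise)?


0b1001011010100 & 0b10001001000 = 0b1000000 = 64

64


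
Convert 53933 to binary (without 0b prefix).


53933 = 1101001010101101 in binary

1101001010101101


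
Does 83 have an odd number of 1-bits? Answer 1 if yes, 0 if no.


0b1010011 has 4 ones => parity 0

0


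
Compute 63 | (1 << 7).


63 | (1 << 7) = 63 | 128 = 191

191


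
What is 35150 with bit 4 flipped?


35150 ^ (1 << 4) = 35150 ^ 16 = 35166

35166


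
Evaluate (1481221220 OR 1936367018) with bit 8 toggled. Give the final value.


Step 1: 1481221220 | 1936367018 = 2070658542
Step 2: 2070658542 ^ (1 << 8) = 2070658542 ^ 256 = 2070658286

2070658286


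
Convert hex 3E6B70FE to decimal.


3E6B70FE hex = 1047228670 decimal

1047228670


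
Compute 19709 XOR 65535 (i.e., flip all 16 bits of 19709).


19709 ^ 65535 = 45826

45826


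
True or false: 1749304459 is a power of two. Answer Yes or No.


0b1101000010001000100010010001011. Multiple bits set => No

No


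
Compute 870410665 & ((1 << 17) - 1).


870410665 & 131071 = 92585

92585


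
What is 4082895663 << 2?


0b11110011010111000000101100101111 << 2 = 0b1111001101011100000010110010111100 = 16331582652

16331582652


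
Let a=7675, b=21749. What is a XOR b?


7675 ^ 21749 = 18702

18702


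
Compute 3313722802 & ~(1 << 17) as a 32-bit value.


3313722802 & ~(1 << 17) = 3313591730

3313591730


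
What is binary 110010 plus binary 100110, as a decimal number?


110010 + 100110 = 1011000 = 88

88


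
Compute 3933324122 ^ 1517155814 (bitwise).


0b11101010011100011100001101011010 ^ 0b1011010011011011111010111100110 = 0b10110000000111000011011010111100 = 2954639036

2954639036


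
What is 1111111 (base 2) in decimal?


1111111 in decimal = 127

127


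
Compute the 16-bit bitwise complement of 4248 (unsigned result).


~0b1000010011000 = 0b1110111101100111 = 61287 (16-bit unsigned)

61287


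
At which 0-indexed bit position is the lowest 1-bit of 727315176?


0b101011010110011111001011101000. Lowest set bit at position 3

3


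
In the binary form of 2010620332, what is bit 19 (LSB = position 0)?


0b1110111110101111010000110101100, position 19 = 0

0


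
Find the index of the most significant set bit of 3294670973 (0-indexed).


0b11000100011000001011000001111101. Highest set bit at position 31

31


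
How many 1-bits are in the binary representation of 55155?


0b1101011101110011 has 11 set bits

11


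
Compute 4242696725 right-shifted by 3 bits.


0b11111100111000100110101000010101 >> 3 = 0b11111100111000100110101000010 = 530337090

530337090


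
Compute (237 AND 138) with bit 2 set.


Step 1: 237 & 138 = 136
Step 2: 136 | (1 << 2) = 136 | 4 = 140

140


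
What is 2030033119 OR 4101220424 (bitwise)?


0b1111000111111111101100011011111 | 0b11110100011100111010100001001000 = 0b11111100111111111111100011011111 = 4244633823

4244633823


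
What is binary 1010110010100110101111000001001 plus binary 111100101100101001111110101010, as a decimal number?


1010110010100110101111000001001 + 111100101100101001111110101010 = 10010011000001011111110110110011 = 2466643379

2466643379


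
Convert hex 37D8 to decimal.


37D8 hex = 14296 decimal

14296


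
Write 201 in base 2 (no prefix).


201 = 11001001 in binary

11001001


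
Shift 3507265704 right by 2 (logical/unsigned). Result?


0b11010001000011001010000010101000 >> 2 = 0b110100010000110010100000101010 = 876816426

876816426


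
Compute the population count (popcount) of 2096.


0b100000110000 has 3 set bits

3


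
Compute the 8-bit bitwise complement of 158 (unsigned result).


~0b10011110 = 0b1100001 = 97 (8-bit unsigned)

97


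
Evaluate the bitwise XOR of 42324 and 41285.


0b1010010101010100 ^ 0b1010000101000101 = 0b10000010001 = 1041

1041


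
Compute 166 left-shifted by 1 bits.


0b10100110 << 1 = 0b101001100 = 332

332


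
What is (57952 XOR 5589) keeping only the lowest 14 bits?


Step 1: 57952 ^ 5589 = 63413
Step 2: 63413 & 16383 = 14261

14261


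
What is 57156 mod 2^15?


57156 & 32767 = 24388

24388


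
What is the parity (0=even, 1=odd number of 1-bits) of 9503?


0b10010100011111 has 8 ones => parity 0

0


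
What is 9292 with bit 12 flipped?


9292 ^ (1 << 12) = 9292 ^ 4096 = 13388

13388


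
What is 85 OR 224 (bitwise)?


0b1010101 | 0b11100000 = 0b11110101 = 245

245


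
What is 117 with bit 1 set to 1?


117 | (1 << 1) = 117 | 2 = 119

119


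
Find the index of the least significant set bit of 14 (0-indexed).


0b1110. Lowest set bit at position 1

1


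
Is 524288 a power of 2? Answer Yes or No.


0b10000000000000000000. Only one bit set => Yes

Yes


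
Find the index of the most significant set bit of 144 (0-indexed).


0b10010000. Highest set bit at position 7

7


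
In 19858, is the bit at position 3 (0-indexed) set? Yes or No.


0b100110110010010, bit 3 = 0. No

No


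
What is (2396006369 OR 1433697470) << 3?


Step 1: 2396006369 | 1433697470 = 3757342719
Step 2: 3757342719 << 3 = 30058741752

30058741752


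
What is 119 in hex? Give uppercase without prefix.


119 = 77 hex

77


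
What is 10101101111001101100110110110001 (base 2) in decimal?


10101101111001101100110110110001 in decimal = 2917584305

2917584305


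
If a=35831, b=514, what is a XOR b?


35831 ^ 514 = 35317

35317


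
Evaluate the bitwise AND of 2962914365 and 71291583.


0b10110000100110100111110000111101 & 0b100001111111101001010111111 = 0b110100101000000111101 = 1724477

1724477


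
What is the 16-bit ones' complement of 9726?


9726 ^ 65535 = 55809

55809


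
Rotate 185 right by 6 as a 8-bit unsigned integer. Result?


Rotate 0b10111001 right by 6 (8-bit) = 0b11100110 = 230

230


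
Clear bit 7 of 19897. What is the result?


19897 & ~(1 << 7) = 19769

19769


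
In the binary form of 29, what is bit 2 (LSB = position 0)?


0b11101, position 2 = 1

1


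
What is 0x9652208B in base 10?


9652208B hex = 2521964683 decimal

2521964683


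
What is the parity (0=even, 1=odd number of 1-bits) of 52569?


0b1100110101011001 has 9 ones => parity 1

1


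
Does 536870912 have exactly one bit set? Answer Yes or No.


0b100000000000000000000000000000. Only one bit set => Yes

Yes


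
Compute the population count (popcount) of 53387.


0b1101000010001011 has 7 set bits

7


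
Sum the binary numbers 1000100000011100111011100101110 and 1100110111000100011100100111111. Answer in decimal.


1000100000011100111011100101110 + 1100110111000100011100100111111 = 10101010111100001011000001101101 = 2867900525

2867900525


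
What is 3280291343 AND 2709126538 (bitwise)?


0b11000011100001010100011000001111 & 0b10100001011110011111110110001010 = 0b10000001000000010100010000001010 = 2164343818

2164343818


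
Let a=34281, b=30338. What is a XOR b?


34281 ^ 30338 = 62315

62315


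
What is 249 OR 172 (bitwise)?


0b11111001 | 0b10101100 = 0b11111101 = 253

253


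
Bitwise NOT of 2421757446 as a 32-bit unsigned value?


~0b10010000010110010001011000000110 = 0b1101111101001101110100111111001 = 1873209849 (32-bit unsigned)

1873209849


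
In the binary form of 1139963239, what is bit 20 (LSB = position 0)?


0b1000011111100100111010101100111, position 20 = 1

1


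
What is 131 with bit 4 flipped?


131 ^ (1 << 4) = 131 ^ 16 = 147

147


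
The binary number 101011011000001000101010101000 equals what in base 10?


101011011000001000101010101000 in decimal = 727747240

727747240


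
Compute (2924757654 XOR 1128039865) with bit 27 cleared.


Step 1: 2924757654 ^ 1128039865 = 3983066927
Step 2: 3983066927 & ~(1 << 27) = 3848849199

3848849199


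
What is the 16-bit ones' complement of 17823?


17823 ^ 65535 = 47712

47712


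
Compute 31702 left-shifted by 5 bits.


0b111101111010110 << 5 = 0b11110111101011000000 = 1014464

1014464


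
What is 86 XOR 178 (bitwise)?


0b1010110 ^ 0b10110010 = 0b11100100 = 228

228


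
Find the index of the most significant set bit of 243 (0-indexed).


0b11110011. Highest set bit at position 7

7


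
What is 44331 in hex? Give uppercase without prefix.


44331 = AD2B hex

AD2B


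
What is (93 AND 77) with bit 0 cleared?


Step 1: 93 & 77 = 77
Step 2: 77 & ~(1 << 0) = 76

76


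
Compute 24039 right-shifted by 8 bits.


0b101110111100111 >> 8 = 0b1011101 = 93

93


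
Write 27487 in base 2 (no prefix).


27487 = 110101101011111 in binary

110101101011111


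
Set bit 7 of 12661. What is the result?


12661 | (1 << 7) = 12661 | 128 = 12789

12789


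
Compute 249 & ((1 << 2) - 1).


249 & 3 = 1

1


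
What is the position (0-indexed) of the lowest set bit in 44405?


0b1010110101110101. Lowest set bit at position 0

0


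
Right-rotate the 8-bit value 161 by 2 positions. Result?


Rotate 0b10100001 right by 2 (8-bit) = 0b1101000 = 104

104


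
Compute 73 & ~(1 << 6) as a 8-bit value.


73 & ~(1 << 6) = 9

9


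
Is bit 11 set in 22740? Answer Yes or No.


0b101100011010100, bit 11 = 1. Yes

Yes


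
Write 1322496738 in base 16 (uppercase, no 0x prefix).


1322496738 = 4ED3B2E2 hex

4ED3B2E2


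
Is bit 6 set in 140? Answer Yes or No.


0b10001100, bit 6 = 0. No

No


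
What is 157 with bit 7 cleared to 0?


157 & ~(1 << 7) = 29

29


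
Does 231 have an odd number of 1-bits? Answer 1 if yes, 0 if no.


0b11100111 has 6 ones => parity 0

0


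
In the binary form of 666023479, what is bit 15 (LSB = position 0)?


0b100111101100101011011000110111, position 15 = 1

1


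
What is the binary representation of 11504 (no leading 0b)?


11504 = 10110011110000 in binary

10110011110000


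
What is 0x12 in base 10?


12 hex = 18 decimal

18


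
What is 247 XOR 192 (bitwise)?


0b11110111 ^ 0b11000000 = 0b110111 = 55

55


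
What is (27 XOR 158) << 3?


Step 1: 27 ^ 158 = 133
Step 2: 133 << 3 = 1064

1064


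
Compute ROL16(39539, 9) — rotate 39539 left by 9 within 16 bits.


Rotate 0b1001101001110011 left by 9 (16-bit) = 0b1110011100110100 = 59188

59188


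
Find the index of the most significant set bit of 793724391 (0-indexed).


0b101111010011110100010111100111. Highest set bit at position 29

29


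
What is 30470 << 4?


0b111011100000110 << 4 = 0b1110111000001100000 = 487520

487520


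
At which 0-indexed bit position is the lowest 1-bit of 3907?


0b111101000011. Lowest set bit at position 0

0


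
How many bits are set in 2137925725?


0b1111111011011100010100001011101 has 19 set bits

19


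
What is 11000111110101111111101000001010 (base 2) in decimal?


11000111110101111111101000001010 in decimal = 3352820234

3352820234


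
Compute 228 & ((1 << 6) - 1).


228 & 63 = 36

36


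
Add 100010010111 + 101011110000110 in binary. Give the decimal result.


100010010111 + 101011110000110 = 110000000011101 = 24605

24605


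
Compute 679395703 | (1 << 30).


679395703 | (1 << 30) = 679395703 | 1073741824 = 1753137527

1753137527


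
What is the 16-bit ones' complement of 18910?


18910 ^ 65535 = 46625

46625


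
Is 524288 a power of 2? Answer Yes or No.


0b10000000000000000000. Only one bit set => Yes

Yes


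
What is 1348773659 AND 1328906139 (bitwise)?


0b1010000011001001010011100011011 & 0b1001111001101010111111110011011 = 0b1000000001001000010011100011011 = 1076111131

1076111131


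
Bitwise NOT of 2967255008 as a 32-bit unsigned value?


~0b10110000110111001011011111100000 = 0b1001111001000110100100000011111 = 1327712287 (32-bit unsigned)

1327712287


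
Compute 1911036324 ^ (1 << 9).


1911036324 ^ (1 << 9) = 1911036324 ^ 512 = 1911036836

1911036836


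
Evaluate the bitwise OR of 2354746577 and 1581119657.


0b10001100010110101001010011010001 | 0b1011110001111011111100010101001 = 0b11011110011111111111110011111001 = 3732929785

3732929785


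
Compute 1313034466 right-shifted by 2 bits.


0b1001110010000110101000011100010 >> 2 = 0b10011100100001101010000111000 = 328258616

328258616


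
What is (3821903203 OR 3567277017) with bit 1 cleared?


Step 1: 3821903203 | 3567277017 = 4159561723
Step 2: 4159561723 & ~(1 << 1) = 4159561721

4159561721


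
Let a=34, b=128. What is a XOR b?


34 ^ 128 = 162

162


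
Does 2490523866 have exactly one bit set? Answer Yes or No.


0b10010100011100100110000011011010. Multiple bits set => No

No


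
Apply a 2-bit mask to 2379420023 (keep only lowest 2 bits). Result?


2379420023 & 3 = 3

3


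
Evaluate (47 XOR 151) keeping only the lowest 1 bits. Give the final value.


Step 1: 47 ^ 151 = 184
Step 2: 184 & 1 = 0

0


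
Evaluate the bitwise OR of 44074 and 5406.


0b1010110000101010 | 0b1010100011110 = 0b1011110100111110 = 48446

48446


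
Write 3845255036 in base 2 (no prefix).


3845255036 = 11100101001100011110111101111100 in binary

11100101001100011110111101111100


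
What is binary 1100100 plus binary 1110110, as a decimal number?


1100100 + 1110110 = 11011010 = 218

218


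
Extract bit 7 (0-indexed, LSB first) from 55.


0b110111, position 7 = 0

0


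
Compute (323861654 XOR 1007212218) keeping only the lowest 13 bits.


Step 1: 323861654 ^ 1007212218 = 793078316
Step 2: 793078316 & 8191 = 2604

2604


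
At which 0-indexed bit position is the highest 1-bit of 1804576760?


0b1101011100011111010011111111000. Highest set bit at position 30

30


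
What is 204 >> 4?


0b11001100 >> 4 = 0b1100 = 12

12


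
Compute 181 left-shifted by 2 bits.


0b10110101 << 2 = 0b1011010100 = 724

724


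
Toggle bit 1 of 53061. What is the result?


53061 ^ (1 << 1) = 53061 ^ 2 = 53063

53063


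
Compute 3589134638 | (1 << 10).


3589134638 | (1 << 10) = 3589134638 | 1024 = 3589135662

3589135662


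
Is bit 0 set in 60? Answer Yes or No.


0b111100, bit 0 = 0. No

No


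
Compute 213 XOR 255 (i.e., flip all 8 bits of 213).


213 ^ 255 = 42

42


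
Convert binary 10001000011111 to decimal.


10001000011111 in decimal = 8735

8735


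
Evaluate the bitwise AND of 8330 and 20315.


0b10000010001010 & 0b100111101011011 = 0b1010 = 10

10


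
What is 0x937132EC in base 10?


937132EC hex = 2473669356 decimal

2473669356


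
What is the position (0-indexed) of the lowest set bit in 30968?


0b111100011111000. Lowest set bit at position 3

3


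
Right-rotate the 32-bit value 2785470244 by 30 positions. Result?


Rotate 0b10100110000001101110011100100100 right by 30 (32-bit) = 0b10011000000110111001110010010010 = 2551946386

2551946386


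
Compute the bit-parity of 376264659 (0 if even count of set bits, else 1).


0b10110011011010101011111010011 has 18 ones => parity 0

0


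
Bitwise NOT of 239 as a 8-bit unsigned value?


~0b11101111 = 0b10000 = 16 (8-bit unsigned)

16


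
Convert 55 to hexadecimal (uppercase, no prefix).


55 = 37 hex

37


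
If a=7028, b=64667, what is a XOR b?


7028 ^ 64667 = 59375

59375


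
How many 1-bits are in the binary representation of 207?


0b11001111 has 6 set bits

6


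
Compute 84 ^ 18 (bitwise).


0b1010100 ^ 0b10010 = 0b1000110 = 70

70


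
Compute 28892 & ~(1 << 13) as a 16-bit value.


28892 & ~(1 << 13) = 20700

20700


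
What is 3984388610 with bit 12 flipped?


3984388610 ^ (1 << 12) = 3984388610 ^ 4096 = 3984384514

3984384514


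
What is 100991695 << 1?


0b110000001010000001011001111 << 1 = 0b1100000010100000010110011110 = 201983390

201983390


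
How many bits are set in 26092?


0b110010111101100 has 9 set bits

9


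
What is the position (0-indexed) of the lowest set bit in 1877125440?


0b1101111111000101010100101000000. Lowest set bit at position 6

6
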